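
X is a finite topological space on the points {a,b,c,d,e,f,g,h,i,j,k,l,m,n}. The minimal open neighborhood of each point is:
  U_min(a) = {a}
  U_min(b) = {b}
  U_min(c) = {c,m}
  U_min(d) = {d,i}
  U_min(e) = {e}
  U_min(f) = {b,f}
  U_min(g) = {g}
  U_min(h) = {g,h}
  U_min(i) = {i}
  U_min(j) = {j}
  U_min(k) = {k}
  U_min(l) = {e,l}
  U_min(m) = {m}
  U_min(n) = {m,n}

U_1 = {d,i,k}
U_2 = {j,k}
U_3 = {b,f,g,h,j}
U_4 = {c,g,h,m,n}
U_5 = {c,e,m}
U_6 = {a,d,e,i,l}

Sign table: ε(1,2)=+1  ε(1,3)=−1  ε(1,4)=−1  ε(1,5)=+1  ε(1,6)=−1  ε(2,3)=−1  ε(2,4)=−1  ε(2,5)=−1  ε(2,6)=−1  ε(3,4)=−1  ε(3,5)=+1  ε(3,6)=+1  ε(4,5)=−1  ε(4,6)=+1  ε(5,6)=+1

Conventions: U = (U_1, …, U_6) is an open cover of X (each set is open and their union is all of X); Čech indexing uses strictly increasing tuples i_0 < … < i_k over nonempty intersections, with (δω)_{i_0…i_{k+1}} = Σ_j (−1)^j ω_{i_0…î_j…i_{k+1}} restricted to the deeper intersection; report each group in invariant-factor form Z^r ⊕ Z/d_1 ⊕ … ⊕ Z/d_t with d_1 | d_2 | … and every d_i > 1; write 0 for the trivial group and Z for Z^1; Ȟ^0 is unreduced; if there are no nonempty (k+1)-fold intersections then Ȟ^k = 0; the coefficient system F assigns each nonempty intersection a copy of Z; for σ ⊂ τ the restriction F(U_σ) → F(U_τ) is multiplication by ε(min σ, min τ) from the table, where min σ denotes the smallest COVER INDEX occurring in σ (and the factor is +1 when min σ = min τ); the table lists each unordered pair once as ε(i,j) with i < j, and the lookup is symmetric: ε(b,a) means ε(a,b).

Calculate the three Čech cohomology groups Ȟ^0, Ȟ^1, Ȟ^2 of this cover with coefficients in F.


Ȟ^0 = Z; Ȟ^1 = Z; Ȟ^2 = 0

intersection data:
  U12={k} U16={d,i} U23={j} U34={g,h} U45={c,m} U56={e}
C dims 6,6; δ0: rk 5, SNF 1^5
Ȟ^0 = (6 − 5) − 0 = 1, so Ȟ^0 ≅ Z
Ȟ^1 = (6 − 0) − 5 = 1, so Ȟ^1 ≅ Z
Ȟ^2 = (0 − 0) − 0 = 0, so Ȟ^2 ≅ 0


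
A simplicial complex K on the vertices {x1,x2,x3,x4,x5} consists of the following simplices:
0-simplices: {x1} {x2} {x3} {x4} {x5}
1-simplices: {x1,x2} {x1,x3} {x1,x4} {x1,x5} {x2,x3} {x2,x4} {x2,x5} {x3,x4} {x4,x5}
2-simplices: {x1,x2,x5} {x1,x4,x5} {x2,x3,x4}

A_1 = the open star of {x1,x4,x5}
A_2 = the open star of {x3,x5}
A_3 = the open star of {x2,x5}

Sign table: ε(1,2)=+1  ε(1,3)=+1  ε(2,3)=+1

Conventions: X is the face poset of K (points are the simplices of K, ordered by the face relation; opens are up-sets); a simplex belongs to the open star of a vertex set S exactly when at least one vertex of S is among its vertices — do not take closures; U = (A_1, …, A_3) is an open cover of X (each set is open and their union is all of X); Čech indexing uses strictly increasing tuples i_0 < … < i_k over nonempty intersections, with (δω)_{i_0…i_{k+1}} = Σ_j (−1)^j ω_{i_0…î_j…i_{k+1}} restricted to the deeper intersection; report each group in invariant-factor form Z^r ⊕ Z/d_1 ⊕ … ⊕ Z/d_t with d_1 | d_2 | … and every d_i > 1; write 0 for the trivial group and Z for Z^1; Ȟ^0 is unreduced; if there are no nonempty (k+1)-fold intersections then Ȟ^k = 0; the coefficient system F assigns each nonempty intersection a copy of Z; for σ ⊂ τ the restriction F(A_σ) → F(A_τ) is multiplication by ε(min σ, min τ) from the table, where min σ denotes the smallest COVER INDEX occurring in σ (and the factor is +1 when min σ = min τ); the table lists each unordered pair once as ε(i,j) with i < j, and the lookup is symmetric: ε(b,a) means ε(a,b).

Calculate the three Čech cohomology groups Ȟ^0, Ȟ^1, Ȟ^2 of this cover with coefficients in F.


Ȟ^0 ≅ Z; Ȟ^1 ≅ 0; Ȟ^2 ≅ 0

nonempty intersections:
  A1={{x1},{x4},{x5},{x1,x2},{x1,x3},{x1,x4},{x1,x5},{x2,x4},{x2,x5},{x3,x4},{x4,x5},{x1,x2,x5},{x1,x4,x5},{x2,x3,x4}} A2={{x3},{x5},{x1,x3},{x1,x5},{x2,x3},{x2,x5},{x3,x4},{x4,x5},{x1,x2,x5},{x1,x4,x5},{x2,x3,x4}} A3={{x2},{x5},{x1,x2},{x1,x5},{x2,x3},{x2,x4},{x2,x5},{x4,x5},{x1,x2,x5},{x1,x4,x5},{x2,x3,x4}}
  A12={{x5},{x1,x3},{x1,x5},{x2,x5},{x3,x4},{x4,x5},{x1,x2,x5},{x1,x4,x5},{x2,x3,x4}} A13={{x5},{x1,x2},{x1,x5},{x2,x4},{x2,x5},{x4,x5},{x1,x2,x5},{x1,x4,x5},{x2,x3,x4}} A23={{x5},{x1,x5},{x2,x3},{x2,x5},{x4,x5},{x1,x2,x5},{x1,x4,x5},{x2,x3,x4}}
  A123={{x5},{x1,x5},{x2,x5},{x4,x5},{x1,x2,x5},{x1,x4,x5},{x2,x3,x4}}
C dims 3,3,1; δ0: rk 2, SNF 1^2; δ1: rk 1, SNF 1^1
Ȟ^0: (3−2)−0=1 ⇒ Z
Ȟ^1: (3−1)−2=0 ⇒ 0
Ȟ^2: (1−0)−1=0 ⇒ 0


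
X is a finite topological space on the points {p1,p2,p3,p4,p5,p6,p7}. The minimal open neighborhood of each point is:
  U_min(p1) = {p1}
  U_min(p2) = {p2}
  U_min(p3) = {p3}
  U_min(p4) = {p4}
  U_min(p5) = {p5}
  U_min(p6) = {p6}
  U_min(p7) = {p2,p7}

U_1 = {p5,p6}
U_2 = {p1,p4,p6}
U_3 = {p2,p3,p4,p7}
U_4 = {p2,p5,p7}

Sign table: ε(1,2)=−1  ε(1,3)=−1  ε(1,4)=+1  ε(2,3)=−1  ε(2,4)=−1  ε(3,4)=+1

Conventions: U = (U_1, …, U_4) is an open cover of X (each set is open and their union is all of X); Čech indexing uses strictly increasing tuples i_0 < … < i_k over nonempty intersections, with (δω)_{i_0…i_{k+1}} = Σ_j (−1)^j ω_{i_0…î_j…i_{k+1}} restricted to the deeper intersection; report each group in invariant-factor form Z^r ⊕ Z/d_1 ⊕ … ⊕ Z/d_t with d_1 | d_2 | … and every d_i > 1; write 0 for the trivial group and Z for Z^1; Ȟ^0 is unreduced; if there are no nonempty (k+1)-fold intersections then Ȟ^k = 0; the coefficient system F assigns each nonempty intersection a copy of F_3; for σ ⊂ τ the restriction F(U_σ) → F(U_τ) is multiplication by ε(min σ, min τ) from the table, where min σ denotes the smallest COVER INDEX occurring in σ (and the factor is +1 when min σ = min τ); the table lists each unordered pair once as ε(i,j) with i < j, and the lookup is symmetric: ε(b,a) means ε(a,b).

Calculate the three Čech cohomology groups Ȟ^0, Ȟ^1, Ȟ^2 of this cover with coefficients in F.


nerve of the cover:
  U12={p6} U14={p5} U23={p4} U34={p2,p7}
C dims 4,4; δ0: rk_F3 3
Ȟ^0 = (4 − 3) − 0 = 1, so Ȟ^0 ≅ Z/3
Ȟ^1 = (4 − 0) − 3 = 1, so Ȟ^1 ≅ Z/3
Ȟ^2 = (0 − 0) − 0 = 0, so Ȟ^2 ≅ 0

Ȟ^0(U;F) ≅ Z/3,  Ȟ^1(U;F) ≅ Z/3,  Ȟ^2(U;F) ≅ 0


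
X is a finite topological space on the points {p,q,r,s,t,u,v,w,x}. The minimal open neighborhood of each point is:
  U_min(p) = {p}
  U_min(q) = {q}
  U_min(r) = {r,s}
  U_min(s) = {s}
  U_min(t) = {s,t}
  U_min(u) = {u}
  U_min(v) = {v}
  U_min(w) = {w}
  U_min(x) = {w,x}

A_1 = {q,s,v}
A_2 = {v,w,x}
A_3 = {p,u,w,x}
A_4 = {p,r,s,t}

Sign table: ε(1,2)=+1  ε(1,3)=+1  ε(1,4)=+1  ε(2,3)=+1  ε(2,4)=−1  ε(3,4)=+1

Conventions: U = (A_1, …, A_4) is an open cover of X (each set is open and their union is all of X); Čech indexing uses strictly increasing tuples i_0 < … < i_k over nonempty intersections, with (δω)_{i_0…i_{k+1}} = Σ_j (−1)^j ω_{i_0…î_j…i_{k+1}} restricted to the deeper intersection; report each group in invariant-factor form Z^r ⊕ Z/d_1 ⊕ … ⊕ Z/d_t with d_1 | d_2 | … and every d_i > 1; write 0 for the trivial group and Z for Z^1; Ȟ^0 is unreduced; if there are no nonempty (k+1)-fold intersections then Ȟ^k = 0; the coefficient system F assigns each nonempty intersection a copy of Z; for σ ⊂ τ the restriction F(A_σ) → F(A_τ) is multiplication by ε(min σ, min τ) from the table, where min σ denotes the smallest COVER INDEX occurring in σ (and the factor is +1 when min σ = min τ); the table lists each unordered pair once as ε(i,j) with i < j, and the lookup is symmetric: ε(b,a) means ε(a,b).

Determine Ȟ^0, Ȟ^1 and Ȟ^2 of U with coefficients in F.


nerve simplices:
  A12={v} A14={s} A23={w,x} A34={p}
C dims 4,4; δ0: rk 3, SNF 1^3
degree 0: 4−3−0 = 1 → Ȟ^0 ≅ Z
degree 1: 4−0−3 = 1 → Ȟ^1 ≅ Z
degree 2: 0−0−0 = 0 → Ȟ^2 ≅ 0

Ȟ^0(U;F) ≅ Z; Ȟ^1(U;F) ≅ Z; Ȟ^2(U;F) ≅ 0


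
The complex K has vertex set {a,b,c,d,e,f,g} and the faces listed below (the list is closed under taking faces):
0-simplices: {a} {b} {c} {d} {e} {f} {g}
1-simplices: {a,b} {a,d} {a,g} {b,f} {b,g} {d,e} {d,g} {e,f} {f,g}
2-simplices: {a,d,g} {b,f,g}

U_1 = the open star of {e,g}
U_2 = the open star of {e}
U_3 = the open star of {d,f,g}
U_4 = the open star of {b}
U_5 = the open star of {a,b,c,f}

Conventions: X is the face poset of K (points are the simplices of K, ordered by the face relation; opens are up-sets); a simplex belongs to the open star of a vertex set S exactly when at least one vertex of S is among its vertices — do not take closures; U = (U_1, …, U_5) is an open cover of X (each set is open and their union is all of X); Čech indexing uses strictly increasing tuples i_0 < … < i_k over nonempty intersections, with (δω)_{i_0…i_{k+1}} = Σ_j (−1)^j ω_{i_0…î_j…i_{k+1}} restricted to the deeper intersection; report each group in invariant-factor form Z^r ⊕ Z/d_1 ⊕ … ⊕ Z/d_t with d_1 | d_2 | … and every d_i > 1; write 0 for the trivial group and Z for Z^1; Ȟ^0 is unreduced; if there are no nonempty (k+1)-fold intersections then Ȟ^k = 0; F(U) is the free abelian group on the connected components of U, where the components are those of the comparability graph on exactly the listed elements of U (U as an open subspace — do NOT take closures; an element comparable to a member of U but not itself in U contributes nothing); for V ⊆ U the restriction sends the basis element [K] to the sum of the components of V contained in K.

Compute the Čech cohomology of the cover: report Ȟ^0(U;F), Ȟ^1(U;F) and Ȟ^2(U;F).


nerve of the cover:
  U1={{e},{g},{a,g},{b,g},{d,e},{d,g},{e,f},{f,g},{a,d,g},{b,f,g}} U2={{e},{d,e},{e,f}} U3={{d},{f},{g},{a,d},{a,g},{b,f},{b,g},{d,e},{d,g},{e,f},{f,g},{a,d,g},{b,f,g}} U4={{b},{a,b},{b,f},{b,g},{b,f,g}} U5={{a},{b},{c},{f},{a,b},{a,d},{a,g},{b,f},{b,g},{e,f},{f,g},{a,d,g},{b,f,g}}
  U12={{e},{d,e},{e,f}} U13={{g},{a,g},{b,g},{d,e},{d,g},{e,f},{f,g},{a,d,g},{b,f,g}} U14={{b,g},{b,f,g}} U15={{a,g},{b,g},{e,f},{f,g},{a,d,g},{b,f,g}} U23={{d,e},{e,f}} U25={{e,f}} U34={{b,f},{b,g},{b,f,g}} U35={{f},{a,d},{a,g},{b,f},{b,g},{e,f},{f,g},{a,d,g},{b,f,g}} U45={{b},{a,b},{b,f},{b,g},{b,f,g}}
  U123={{d,e},{e,f}} U125={{e,f}} U134={{b,g},{b,f,g}} U135={{a,g},{b,g},{e,f},{f,g},{a,d,g},{b,f,g}} U145={{b,g},{b,f,g}} U235={{e,f}} U345={{b,f},{b,g},{b,f,g}}
  U1235={{e,f}} U1345={{b,g},{b,f,g}}
components per intersection:
  U1: {{e},{d,e},{e,f}} {{g},{a,g},{b,g},{d,g},{f,g},{a,d,g},{b,f,g}}
  U2: {{e},{d,e},{e,f}}
  U3: {{d},{f},{g},{a,d},{a,g},{b,f},{b,g},{d,e},{d,g},{e,f},{f,g},{a,d,g},{b,f,g}}
  U4: {{b},{a,b},{b,f},{b,g},{b,f,g}}
  U5: {{a},{b},{f},{a,b},{a,d},{a,g},{b,f},{b,g},{e,f},{f,g},{a,d,g},{b,f,g}} {{c}}
  U12: {{e},{d,e},{e,f}}
  U13: {{g},{a,g},{b,g},{d,g},{f,g},{a,d,g},{b,f,g}} {{d,e}} {{e,f}}
  U14: {{b,g},{b,f,g}}
  U15: {{a,g},{a,d,g}} {{b,g},{f,g},{b,f,g}} {{e,f}}
  U23: {{d,e}} {{e,f}}
  U25: {{e,f}}
  U34: {{b,f},{b,g},{b,f,g}}
  U35: {{f},{b,f},{b,g},{e,f},{f,g},{b,f,g}} {{a,d},{a,g},{a,d,g}}
  U45: {{b},{a,b},{b,f},{b,g},{b,f,g}}
  U123: {{d,e}} {{e,f}}
  U125: {{e,f}}
  U134: {{b,g},{b,f,g}}
  U135: {{a,g},{a,d,g}} {{b,g},{f,g},{b,f,g}} {{e,f}}
  U145: {{b,g},{b,f,g}}
  U235: {{e,f}}
  U345: {{b,f},{b,g},{b,f,g}}
  U1235: {{e,f}}
  U1345: {{b,g},{b,f,g}}
C dims 7,15,10,2; δ0: rk 5, SNF 1^5; δ1: rk 8, SNF 1^8; δ2: rk 2, SNF 1^2
Ȟ^0 = (7 − 5) − 0 = 2, so Ȟ^0 ≅ Z^2
Ȟ^1 = (15 − 8) − 5 = 2, so Ȟ^1 ≅ Z^2
Ȟ^2 = (10 − 2) − 8 = 0, so Ȟ^2 ≅ 0

Ȟ^0 = Z^2, Ȟ^1 = Z^2, Ȟ^2 = 0


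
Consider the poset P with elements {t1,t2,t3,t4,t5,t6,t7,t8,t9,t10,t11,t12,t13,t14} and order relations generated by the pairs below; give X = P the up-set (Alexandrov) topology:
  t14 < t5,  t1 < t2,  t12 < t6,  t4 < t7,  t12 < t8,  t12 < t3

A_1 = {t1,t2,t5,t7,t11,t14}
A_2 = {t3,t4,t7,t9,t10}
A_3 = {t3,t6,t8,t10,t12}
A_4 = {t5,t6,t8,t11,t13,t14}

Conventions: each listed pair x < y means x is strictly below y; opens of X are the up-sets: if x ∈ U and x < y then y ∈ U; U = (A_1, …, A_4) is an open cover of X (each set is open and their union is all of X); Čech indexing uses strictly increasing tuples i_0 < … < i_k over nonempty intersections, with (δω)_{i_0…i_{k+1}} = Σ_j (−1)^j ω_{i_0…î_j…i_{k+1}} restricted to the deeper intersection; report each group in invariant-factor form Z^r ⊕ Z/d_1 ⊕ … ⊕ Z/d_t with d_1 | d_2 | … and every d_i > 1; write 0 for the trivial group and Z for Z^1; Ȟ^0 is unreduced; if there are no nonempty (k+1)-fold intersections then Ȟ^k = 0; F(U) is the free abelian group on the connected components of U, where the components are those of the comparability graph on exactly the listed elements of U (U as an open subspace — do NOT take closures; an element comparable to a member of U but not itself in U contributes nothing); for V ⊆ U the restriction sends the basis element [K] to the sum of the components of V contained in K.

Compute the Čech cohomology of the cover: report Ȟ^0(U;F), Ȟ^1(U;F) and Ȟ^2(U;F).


Ȟ^0(U;F) ≅ Z^8,  Ȟ^1(U;F) ≅ 0,  Ȟ^2(U;F) ≅ 0

intersection data:
  A12={t7} A14={t5,t11,t14} A23={t3,t10} A34={t6,t8}
components per intersection:
  A1: {t1,t2} {t5,t14} {t7} {t11}
  A2: {t3} {t4,t7} {t9} {t10}
  A3: {t3,t6,t8,t12} {t10}
  A4: {t5,t14} {t6} {t8} {t11} {t13}
  A12: {t7}
  A14: {t5,t14} {t11}
  A23: {t3} {t10}
  A34: {t6} {t8}
C dims 15,7; δ0: rk 7, SNF 1^7
Ȟ^0 = (15 − 7) − 0 = 8, so Ȟ^0 ≅ Z^8
Ȟ^1 = (7 − 0) − 7 = 0, so Ȟ^1 ≅ 0
Ȟ^2 = (0 − 0) − 0 = 0, so Ȟ^2 ≅ 0


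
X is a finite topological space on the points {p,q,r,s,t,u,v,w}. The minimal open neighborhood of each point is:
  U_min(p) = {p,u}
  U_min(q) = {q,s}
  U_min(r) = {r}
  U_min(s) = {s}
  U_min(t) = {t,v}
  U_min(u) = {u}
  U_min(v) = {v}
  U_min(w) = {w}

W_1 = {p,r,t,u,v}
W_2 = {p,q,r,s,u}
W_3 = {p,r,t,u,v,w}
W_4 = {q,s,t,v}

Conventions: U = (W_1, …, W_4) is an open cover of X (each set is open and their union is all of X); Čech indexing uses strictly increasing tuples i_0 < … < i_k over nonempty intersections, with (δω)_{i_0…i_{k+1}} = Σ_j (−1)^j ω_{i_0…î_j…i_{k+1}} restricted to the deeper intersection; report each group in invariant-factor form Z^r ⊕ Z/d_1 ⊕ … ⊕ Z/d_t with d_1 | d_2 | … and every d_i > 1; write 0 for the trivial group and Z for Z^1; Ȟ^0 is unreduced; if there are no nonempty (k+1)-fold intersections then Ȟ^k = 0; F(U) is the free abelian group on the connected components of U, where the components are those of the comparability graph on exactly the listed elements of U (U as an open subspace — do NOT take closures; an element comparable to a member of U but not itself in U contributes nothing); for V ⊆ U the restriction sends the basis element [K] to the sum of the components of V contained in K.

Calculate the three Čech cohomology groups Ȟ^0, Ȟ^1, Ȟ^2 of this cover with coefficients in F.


cover nerve:
  W12={p,r,u} W13={p,r,t,u,v} W14={t,v} W23={p,r,u} W24={q,s} W34={t,v}
  W123={p,r,u} W134={t,v}
components per intersection:
  W1: {p,u} {r} {t,v}
  W2: {p,u} {q,s} {r}
  W3: {p,u} {r} {t,v} {w}
  W4: {q,s} {t,v}
  W12: {p,u} {r}
  W13: {p,u} {r} {t,v}
  W14: {t,v}
  W23: {p,u} {r}
  W24: {q,s}
  W34: {t,v}
  W123: {p,u} {r}
  W134: {t,v}
C dims 12,10,3; δ0: rk 7, SNF 1^7; δ1: rk 3, SNF 1^3
Ȟ^0: (12−7)−0=5 ⇒ Z^5
Ȟ^1: (10−3)−7=0 ⇒ 0
Ȟ^2: (3−0)−3=0 ⇒ 0

Ȟ^0(U;F) ≅ Z^5,  Ȟ^1(U;F) ≅ 0,  Ȟ^2(U;F) ≅ 0


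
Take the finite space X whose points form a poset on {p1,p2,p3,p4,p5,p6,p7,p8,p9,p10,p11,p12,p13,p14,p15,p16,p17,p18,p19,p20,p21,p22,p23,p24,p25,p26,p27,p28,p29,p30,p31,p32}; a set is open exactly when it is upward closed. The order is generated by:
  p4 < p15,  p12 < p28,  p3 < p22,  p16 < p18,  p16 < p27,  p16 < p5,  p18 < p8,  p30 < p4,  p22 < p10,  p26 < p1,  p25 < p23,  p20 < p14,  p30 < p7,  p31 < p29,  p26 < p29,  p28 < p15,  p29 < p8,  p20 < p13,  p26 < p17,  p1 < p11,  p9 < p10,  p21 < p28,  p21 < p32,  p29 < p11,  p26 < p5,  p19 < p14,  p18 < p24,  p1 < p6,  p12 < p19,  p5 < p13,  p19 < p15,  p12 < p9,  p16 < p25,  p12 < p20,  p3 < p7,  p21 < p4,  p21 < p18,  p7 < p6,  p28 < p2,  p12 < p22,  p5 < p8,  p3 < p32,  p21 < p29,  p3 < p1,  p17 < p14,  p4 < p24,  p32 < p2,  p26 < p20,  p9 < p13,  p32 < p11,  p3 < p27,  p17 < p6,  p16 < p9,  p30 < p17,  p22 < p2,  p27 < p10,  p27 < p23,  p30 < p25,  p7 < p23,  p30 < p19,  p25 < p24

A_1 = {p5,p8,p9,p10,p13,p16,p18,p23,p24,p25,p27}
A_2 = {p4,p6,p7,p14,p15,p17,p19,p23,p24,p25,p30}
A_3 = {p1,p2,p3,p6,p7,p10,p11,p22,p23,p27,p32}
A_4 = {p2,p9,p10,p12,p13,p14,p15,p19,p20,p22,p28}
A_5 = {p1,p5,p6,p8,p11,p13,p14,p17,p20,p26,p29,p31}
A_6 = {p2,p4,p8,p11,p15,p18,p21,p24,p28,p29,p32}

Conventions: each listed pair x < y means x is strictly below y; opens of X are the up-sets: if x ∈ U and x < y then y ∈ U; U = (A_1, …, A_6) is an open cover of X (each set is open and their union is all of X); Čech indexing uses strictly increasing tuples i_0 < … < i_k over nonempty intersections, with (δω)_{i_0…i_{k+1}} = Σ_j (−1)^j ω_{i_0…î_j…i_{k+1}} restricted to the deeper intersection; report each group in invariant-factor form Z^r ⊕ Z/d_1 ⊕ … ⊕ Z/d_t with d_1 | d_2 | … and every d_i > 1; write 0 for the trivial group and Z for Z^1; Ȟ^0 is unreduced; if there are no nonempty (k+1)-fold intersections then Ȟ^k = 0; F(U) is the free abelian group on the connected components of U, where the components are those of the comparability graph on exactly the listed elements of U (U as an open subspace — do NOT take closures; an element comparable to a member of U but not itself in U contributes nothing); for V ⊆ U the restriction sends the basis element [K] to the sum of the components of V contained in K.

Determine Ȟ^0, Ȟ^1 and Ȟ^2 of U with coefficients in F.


Ȟ^0 = Z; Ȟ^1 = 0; Ȟ^2 = Z/2

nerve of the cover:
  A12={p23,p24,p25} A13={p10,p23,p27} A14={p9,p10,p13} A15={p5,p8,p13} A16={p8,p18,p24} A23={p6,p7,p23} A24={p14,p15,p19} A25={p6,p14,p17} A26={p4,p15,p24} A34={p2,p10,p22} A35={p1,p6,p11} A36={p2,p11,p32} A45={p13,p14,p20} A46={p2,p15,p28} A56={p8,p11,p29}
  A123={p23} A126={p24} A134={p10} A145={p13} A156={p8} A235={p6} A245={p14} A246={p15} A346={p2} A356={p11}
components per intersection:
  A1: {p5,p8,p9,p10,p13,p16,p18,p23,p24,p25,p27}
  A2: {p4,p6,p7,p14,p15,p17,p19,p23,p24,p25,p30}
  A3: {p1,p2,p3,p6,p7,p10,p11,p22,p23,p27,p32}
  A4: {p2,p9,p10,p12,p13,p14,p15,p19,p20,p22,p28}
  A5: {p1,p5,p6,p8,p11,p13,p14,p17,p20,p26,p29,p31}
  A6: {p2,p4,p8,p11,p15,p18,p21,p24,p28,p29,p32}
  A12: {p23,p24,p25}
  A13: {p10,p23,p27}
  A14: {p9,p10,p13}
  A15: {p5,p8,p13}
  A16: {p8,p18,p24}
  A23: {p6,p7,p23}
  A24: {p14,p15,p19}
  A25: {p6,p14,p17}
  A26: {p4,p15,p24}
  A34: {p2,p10,p22}
  A35: {p1,p6,p11}
  A36: {p2,p11,p32}
  A45: {p13,p14,p20}
  A46: {p2,p15,p28}
  A56: {p8,p11,p29}
  A123: {p23}
  A126: {p24}
  A134: {p10}
  A145: {p13}
  A156: {p8}
  A235: {p6}
  A245: {p14}
  A246: {p15}
  A346: {p2}
  A356: {p11}
C dims 6,15,10; δ0: rk 5, SNF 1^5; δ1: rk 10, SNF 1^9·2
Ȟ^0 = (6 − 5) − 0 = 1, so Ȟ^0 ≅ Z
Ȟ^1 = (15 − 10) − 5 = 0, so Ȟ^1 ≅ 0
Ȟ^2 = (10 − 0) − 10 = 0 plus torsion [2], so Ȟ^2 ≅ Z/2


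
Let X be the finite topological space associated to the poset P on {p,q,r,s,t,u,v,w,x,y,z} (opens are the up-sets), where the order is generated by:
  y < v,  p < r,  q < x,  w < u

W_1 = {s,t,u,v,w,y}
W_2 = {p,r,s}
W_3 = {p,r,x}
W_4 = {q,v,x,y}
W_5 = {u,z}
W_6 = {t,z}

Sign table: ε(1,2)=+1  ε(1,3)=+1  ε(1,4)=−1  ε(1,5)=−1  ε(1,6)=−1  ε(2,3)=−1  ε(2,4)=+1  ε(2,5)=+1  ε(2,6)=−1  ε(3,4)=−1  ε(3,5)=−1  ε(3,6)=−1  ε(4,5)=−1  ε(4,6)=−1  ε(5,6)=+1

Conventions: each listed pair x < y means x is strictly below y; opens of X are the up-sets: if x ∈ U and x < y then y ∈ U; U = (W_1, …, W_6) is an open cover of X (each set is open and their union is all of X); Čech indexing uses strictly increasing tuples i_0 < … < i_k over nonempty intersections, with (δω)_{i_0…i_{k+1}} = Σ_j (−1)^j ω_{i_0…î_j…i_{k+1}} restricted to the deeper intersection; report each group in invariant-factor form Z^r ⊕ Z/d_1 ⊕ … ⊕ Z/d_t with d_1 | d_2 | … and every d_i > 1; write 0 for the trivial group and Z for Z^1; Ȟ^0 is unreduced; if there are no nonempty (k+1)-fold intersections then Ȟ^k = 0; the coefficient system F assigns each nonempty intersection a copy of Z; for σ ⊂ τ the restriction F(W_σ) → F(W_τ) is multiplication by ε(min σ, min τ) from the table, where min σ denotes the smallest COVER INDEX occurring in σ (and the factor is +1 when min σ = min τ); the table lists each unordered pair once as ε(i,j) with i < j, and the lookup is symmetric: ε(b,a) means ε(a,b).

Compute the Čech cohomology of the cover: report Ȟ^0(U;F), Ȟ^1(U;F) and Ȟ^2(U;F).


Ȟ^0(U;F) ≅ 0; Ȟ^1(U;F) ≅ Z ⊕ Z/2; Ȟ^2(U;F) ≅ 0

nonempty intersections:
  W12={s} W14={v,y} W15={u} W16={t} W23={p,r} W34={x} W56={z}
C dims 6,7; δ0: rk 6, SNF 1^5·2
Ȟ^0: (6−6)−0=0 ⇒ 0
Ȟ^1: (7−0)−6=1 plus torsion [2] ⇒ Z ⊕ Z/2
Ȟ^2: (0−0)−0=0 ⇒ 0


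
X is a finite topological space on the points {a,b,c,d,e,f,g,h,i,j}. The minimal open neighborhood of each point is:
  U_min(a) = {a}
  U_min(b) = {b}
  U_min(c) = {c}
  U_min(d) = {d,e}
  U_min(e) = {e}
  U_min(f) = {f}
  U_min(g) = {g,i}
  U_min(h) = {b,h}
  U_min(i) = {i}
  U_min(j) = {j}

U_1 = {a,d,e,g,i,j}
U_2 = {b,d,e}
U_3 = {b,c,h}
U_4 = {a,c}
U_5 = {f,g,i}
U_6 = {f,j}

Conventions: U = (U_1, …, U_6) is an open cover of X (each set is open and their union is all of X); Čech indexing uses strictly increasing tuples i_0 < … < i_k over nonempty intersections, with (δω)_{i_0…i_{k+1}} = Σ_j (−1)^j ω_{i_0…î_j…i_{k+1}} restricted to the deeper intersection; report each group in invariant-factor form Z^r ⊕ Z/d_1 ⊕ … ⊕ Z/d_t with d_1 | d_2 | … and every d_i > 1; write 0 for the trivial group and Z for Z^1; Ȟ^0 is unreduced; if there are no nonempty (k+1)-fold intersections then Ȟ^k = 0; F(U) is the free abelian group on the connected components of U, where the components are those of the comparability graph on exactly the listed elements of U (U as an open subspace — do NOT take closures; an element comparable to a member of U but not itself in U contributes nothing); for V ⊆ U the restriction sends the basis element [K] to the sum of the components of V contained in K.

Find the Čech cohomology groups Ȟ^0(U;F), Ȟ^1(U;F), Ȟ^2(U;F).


nerve of the cover:
  U12={d,e} U14={a} U15={g,i} U16={j} U23={b} U34={c} U56={f}
components per intersection:
  U1: {a} {d,e} {g,i} {j}
  U2: {b} {d,e}
  U3: {b,h} {c}
  U4: {a} {c}
  U5: {f} {g,i}
  U6: {f} {j}
  U12: {d,e}
  U14: {a}
  U15: {g,i}
  U16: {j}
  U23: {b}
  U34: {c}
  U56: {f}
C dims 14,7; δ0: rk 7, SNF 1^7
Ȟ^0 = (14 − 7) − 0 = 7, so Ȟ^0 ≅ Z^7
Ȟ^1 = (7 − 0) − 7 = 0, so Ȟ^1 ≅ 0
Ȟ^2 = (0 − 0) − 0 = 0, so Ȟ^2 ≅ 0

Ȟ^0(U;F) ≅ Z^7, Ȟ^1(U;F) ≅ 0, Ȟ^2(U;F) ≅ 0


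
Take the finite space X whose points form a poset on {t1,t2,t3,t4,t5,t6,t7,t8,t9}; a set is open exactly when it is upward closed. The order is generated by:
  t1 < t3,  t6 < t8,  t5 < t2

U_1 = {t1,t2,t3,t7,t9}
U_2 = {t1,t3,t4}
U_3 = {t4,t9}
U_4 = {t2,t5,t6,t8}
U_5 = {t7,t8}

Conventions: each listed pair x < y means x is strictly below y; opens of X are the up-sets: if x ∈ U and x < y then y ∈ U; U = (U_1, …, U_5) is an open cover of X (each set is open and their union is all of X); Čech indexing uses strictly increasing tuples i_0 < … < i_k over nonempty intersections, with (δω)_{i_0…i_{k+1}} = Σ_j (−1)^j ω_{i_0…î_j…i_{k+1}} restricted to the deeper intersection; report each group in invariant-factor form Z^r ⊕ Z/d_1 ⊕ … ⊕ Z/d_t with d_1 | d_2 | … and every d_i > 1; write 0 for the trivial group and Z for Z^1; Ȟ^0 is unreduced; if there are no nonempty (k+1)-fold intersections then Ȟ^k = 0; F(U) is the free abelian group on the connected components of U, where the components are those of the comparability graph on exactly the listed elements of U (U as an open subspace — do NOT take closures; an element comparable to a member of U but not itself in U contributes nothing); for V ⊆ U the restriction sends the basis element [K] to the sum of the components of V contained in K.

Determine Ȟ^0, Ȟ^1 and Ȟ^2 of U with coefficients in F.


nerve simplices:
  U12={t1,t3} U13={t9} U14={t2} U15={t7} U23={t4} U45={t8}
components per intersection:
  U1: {t1,t3} {t2} {t7} {t9}
  U2: {t1,t3} {t4}
  U3: {t4} {t9}
  U4: {t2,t5} {t6,t8}
  U5: {t7} {t8}
  U12: {t1,t3}
  U13: {t9}
  U14: {t2}
  U15: {t7}
  U23: {t4}
  U45: {t8}
C dims 12,6; δ0: rk 6, SNF 1^6
degree 0: 12−6−0 = 6 → Ȟ^0 ≅ Z^6
degree 1: 6−0−6 = 0 → Ȟ^1 ≅ 0
degree 2: 0−0−0 = 0 → Ȟ^2 ≅ 0

Ȟ^0 = Z^6; Ȟ^1 = 0; Ȟ^2 = 0


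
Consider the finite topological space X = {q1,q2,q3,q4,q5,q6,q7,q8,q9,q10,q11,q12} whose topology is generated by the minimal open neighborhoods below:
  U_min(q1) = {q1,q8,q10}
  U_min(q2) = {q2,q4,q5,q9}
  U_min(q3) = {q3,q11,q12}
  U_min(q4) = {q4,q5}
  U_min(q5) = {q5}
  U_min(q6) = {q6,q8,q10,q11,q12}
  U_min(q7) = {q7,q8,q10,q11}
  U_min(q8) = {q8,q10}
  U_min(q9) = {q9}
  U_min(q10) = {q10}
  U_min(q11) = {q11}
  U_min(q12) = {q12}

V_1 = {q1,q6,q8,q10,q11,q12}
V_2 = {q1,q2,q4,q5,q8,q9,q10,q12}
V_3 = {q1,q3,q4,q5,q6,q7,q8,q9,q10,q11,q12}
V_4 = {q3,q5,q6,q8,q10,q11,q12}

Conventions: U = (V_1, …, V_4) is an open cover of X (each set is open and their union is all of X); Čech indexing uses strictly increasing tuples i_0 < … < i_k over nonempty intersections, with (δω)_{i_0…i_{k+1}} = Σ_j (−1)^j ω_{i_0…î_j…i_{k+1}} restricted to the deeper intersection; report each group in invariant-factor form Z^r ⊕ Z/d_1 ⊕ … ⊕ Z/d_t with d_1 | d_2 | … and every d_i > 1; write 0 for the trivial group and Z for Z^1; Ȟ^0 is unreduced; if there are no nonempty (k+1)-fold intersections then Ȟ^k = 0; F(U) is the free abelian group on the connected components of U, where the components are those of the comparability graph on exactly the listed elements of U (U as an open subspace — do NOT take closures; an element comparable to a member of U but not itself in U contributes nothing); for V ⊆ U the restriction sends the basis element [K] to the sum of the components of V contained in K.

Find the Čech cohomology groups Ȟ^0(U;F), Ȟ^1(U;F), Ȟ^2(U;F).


nonempty overlaps:
  V12={q1,q8,q10,q12} V13={q1,q6,q8,q10,q11,q12} V14={q6,q8,q10,q11,q12} V23={q1,q4,q5,q8,q9,q10,q12} V24={q5,q8,q10,q12} V34={q3,q5,q6,q8,q10,q11,q12}
  V123={q1,q8,q10,q12} V124={q8,q10,q12} V134={q6,q8,q10,q11,q12} V234={q5,q8,q10,q12}
  V1234={q8,q10,q12}
components per intersection:
  V1: {q1,q6,q8,q10,q11,q12}
  V2: {q1,q8,q10} {q2,q4,q5,q9} {q12}
  V3: {q1,q3,q6,q7,q8,q10,q11,q12} {q4,q5} {q9}
  V4: {q3,q6,q8,q10,q11,q12} {q5}
  V12: {q1,q8,q10} {q12}
  V13: {q1,q6,q8,q10,q11,q12}
  V14: {q6,q8,q10,q11,q12}
  V23: {q1,q8,q10} {q4,q5} {q9} {q12}
  V24: {q5} {q8,q10} {q12}
  V34: {q3,q6,q8,q10,q11,q12} {q5}
  V123: {q1,q8,q10} {q12}
  V124: {q8,q10} {q12}
  V134: {q6,q8,q10,q11,q12}
  V234: {q5} {q8,q10} {q12}
  V1234: {q8,q10} {q12}
C dims 9,13,8,2; δ0: rk 7, SNF 1^7; δ1: rk 6, SNF 1^6; δ2: rk 2, SNF 1^2
degree 0: 9−7−0 = 2 → Ȟ^0 ≅ Z^2
degree 1: 13−6−7 = 0 → Ȟ^1 ≅ 0
degree 2: 8−2−6 = 0 → Ȟ^2 ≅ 0

Ȟ^0(U;F) ≅ Z^2; Ȟ^1(U;F) ≅ 0; Ȟ^2(U;F) ≅ 0


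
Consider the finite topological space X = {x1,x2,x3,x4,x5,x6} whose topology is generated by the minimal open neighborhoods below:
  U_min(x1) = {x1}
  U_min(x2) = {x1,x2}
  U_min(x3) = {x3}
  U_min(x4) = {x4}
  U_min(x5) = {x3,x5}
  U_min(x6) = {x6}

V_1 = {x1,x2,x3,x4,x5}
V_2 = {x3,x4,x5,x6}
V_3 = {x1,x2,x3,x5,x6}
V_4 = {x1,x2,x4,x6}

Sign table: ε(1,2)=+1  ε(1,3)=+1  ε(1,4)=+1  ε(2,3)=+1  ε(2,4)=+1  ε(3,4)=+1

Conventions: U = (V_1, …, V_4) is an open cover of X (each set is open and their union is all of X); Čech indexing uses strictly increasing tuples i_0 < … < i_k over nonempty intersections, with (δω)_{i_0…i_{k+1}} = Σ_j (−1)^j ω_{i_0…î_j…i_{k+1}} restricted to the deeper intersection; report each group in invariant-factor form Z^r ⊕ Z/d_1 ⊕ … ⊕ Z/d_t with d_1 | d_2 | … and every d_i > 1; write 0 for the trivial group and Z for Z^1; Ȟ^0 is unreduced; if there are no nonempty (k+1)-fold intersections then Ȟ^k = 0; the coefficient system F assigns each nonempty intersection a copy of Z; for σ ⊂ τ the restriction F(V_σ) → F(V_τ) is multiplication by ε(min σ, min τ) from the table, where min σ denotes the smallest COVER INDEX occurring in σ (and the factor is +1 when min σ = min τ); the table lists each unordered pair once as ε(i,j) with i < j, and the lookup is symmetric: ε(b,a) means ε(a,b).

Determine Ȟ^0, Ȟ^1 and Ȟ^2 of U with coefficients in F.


intersection data:
  V12={x3,x4,x5} V13={x1,x2,x3,x5} V14={x1,x2,x4} V23={x3,x5,x6} V24={x4,x6} V34={x1,x2,x6}
  V123={x3,x5} V124={x4} V134={x1,x2} V234={x6}
C dims 4,6,4; δ0: rk 3, SNF 1^3; δ1: rk 3, SNF 1^3
Ȟ^0 = (4 − 3) − 0 = 1, so Ȟ^0 ≅ Z
Ȟ^1 = (6 − 3) − 3 = 0, so Ȟ^1 ≅ 0
Ȟ^2 = (4 − 0) − 3 = 1, so Ȟ^2 ≅ Z

Ȟ^0 ≅ Z,  Ȟ^1 ≅ 0,  Ȟ^2 ≅ Z


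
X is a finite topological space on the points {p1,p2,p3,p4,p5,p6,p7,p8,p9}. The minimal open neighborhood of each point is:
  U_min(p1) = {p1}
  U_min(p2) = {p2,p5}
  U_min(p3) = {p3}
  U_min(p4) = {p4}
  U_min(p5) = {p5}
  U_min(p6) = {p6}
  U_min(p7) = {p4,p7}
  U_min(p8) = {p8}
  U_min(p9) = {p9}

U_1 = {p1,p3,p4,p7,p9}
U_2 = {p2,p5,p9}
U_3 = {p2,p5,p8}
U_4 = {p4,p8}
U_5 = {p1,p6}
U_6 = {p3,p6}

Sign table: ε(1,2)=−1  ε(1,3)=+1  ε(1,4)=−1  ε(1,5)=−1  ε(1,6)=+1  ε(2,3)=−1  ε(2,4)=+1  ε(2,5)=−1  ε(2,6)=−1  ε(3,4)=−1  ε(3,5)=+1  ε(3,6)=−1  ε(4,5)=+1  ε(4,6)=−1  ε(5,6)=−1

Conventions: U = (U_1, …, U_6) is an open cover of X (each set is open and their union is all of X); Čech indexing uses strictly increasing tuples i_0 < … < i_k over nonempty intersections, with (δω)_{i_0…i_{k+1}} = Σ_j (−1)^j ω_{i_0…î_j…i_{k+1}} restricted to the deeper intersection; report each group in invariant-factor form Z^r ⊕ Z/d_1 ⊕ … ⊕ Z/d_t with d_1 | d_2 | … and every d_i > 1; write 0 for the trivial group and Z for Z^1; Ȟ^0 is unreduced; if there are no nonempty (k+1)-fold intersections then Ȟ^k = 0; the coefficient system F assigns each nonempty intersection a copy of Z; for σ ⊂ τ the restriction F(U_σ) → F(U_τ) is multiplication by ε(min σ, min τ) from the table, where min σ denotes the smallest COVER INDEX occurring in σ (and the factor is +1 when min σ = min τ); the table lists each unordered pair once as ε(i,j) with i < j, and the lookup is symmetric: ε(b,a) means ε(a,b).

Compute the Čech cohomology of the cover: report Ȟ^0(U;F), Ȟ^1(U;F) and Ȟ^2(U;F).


Ȟ^0 = Z, Ȟ^1 = Z^2 and Ȟ^2 = 0

nonempty intersections:
  U12={p9} U14={p4} U15={p1} U16={p3} U23={p2,p5} U34={p8} U56={p6}
C dims 6,7; δ0: rk 5, SNF 1^5
Ȟ^0: (6−5)−0=1 ⇒ Z
Ȟ^1: (7−0)−5=2 ⇒ Z^2
Ȟ^2: (0−0)−0=0 ⇒ 0


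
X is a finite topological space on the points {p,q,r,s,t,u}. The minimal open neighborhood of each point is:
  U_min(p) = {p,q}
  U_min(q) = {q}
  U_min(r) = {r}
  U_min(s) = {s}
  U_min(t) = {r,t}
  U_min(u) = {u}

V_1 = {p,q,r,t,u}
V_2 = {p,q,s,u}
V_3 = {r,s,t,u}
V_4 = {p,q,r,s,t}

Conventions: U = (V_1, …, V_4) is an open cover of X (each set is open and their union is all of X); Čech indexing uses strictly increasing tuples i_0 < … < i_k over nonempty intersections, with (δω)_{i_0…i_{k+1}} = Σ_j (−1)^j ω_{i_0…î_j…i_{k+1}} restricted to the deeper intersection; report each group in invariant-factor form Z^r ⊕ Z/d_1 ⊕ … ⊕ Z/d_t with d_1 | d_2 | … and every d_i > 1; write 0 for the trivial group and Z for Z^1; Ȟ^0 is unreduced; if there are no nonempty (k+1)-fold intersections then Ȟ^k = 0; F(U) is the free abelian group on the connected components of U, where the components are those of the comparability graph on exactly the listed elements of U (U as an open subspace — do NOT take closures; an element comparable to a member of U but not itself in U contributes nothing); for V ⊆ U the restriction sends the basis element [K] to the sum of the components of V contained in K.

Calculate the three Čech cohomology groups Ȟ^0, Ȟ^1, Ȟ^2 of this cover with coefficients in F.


intersection data:
  V12={p,q,u} V13={r,t,u} V14={p,q,r,t} V23={s,u} V24={p,q,s} V34={r,s,t}
  V123={u} V124={p,q} V134={r,t} V234={s}
components per intersection:
  V1: {p,q} {r,t} {u}
  V2: {p,q} {s} {u}
  V3: {r,t} {s} {u}
  V4: {p,q} {r,t} {s}
  V12: {p,q} {u}
  V13: {r,t} {u}
  V14: {p,q} {r,t}
  V23: {s} {u}
  V24: {p,q} {s}
  V34: {r,t} {s}
  V123: {u}
  V124: {p,q}
  V134: {r,t}
  V234: {s}
C dims 12,12,4; δ0: rk 8, SNF 1^8; δ1: rk 4, SNF 1^4
Ȟ^0 = (12 − 8) − 0 = 4, so Ȟ^0 ≅ Z^4
Ȟ^1 = (12 − 4) − 8 = 0, so Ȟ^1 ≅ 0
Ȟ^2 = (4 − 0) − 4 = 0, so Ȟ^2 ≅ 0

Ȟ^0 ≅ Z^4,  Ȟ^1 ≅ 0,  Ȟ^2 ≅ 0


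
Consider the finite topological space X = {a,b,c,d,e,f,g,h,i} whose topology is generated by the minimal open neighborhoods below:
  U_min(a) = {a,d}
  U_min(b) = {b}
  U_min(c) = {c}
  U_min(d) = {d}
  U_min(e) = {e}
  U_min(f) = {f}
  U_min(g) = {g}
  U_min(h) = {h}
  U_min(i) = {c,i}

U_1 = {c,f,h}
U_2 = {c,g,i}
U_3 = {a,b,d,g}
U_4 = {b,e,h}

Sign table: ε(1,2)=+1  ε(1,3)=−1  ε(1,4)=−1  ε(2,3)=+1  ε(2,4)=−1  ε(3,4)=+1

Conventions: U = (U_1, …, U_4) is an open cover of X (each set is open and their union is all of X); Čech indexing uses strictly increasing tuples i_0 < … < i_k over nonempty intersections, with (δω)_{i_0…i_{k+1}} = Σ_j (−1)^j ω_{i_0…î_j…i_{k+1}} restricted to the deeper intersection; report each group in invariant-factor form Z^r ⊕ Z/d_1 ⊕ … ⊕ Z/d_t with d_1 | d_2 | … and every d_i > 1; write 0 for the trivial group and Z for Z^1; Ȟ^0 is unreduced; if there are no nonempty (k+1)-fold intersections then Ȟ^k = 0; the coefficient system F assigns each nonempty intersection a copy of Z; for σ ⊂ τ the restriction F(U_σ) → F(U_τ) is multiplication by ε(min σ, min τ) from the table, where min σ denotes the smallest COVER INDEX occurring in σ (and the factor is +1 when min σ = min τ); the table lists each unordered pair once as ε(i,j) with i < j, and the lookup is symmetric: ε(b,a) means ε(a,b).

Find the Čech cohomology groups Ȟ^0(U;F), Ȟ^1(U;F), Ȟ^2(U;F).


nerve of the cover:
  U12={c} U14={h} U23={g} U34={b}
C dims 4,4; δ0: rk 4, SNF 1^3·2
Ȟ^0 = (4 − 4) − 0 = 0, so Ȟ^0 ≅ 0
Ȟ^1 = (4 − 0) − 4 = 0 plus torsion [2], so Ȟ^1 ≅ Z/2
Ȟ^2 = (0 − 0) − 0 = 0, so Ȟ^2 ≅ 0

Ȟ^0(U;F) ≅ 0, Ȟ^1(U;F) ≅ Z/2 and Ȟ^2(U;F) ≅ 0


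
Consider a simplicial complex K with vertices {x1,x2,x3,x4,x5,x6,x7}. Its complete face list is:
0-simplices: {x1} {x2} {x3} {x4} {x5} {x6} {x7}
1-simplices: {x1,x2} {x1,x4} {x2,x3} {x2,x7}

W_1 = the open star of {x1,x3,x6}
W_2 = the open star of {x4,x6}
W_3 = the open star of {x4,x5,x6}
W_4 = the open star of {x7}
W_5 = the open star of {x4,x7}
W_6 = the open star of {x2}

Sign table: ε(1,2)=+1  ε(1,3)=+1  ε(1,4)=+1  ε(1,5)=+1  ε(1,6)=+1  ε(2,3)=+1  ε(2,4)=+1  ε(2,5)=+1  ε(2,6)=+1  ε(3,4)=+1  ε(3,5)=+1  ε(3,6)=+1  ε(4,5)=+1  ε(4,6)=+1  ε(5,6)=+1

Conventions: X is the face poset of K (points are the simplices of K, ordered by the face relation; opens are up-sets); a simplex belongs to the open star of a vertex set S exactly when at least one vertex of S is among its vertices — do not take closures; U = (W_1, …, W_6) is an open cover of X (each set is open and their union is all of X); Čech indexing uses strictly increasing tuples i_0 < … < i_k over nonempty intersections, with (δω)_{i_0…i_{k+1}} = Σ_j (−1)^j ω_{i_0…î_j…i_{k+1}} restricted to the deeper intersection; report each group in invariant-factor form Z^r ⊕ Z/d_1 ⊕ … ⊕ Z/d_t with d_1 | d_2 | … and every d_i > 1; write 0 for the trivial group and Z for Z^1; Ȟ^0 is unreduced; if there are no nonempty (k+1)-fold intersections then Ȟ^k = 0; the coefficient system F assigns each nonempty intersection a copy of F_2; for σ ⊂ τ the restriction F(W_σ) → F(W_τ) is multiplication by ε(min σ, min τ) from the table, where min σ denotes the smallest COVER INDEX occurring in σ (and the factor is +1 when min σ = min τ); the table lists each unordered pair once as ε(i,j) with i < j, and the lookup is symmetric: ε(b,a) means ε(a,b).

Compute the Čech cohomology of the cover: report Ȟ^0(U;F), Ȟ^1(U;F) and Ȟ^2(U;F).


Ȟ^0(U;F) ≅ Z/2,  Ȟ^1(U;F) ≅ Z/2,  Ȟ^2(U;F) ≅ 0

nonempty intersections:
  W1={{x1},{x3},{x6},{x1,x2},{x1,x4},{x2,x3}} W2={{x4},{x6},{x1,x4}} W3={{x4},{x5},{x6},{x1,x4}} W4={{x7},{x2,x7}} W5={{x4},{x7},{x1,x4},{x2,x7}} W6={{x2},{x1,x2},{x2,x3},{x2,x7}}
  W12={{x6},{x1,x4}} W13={{x6},{x1,x4}} W15={{x1,x4}} W16={{x1,x2},{x2,x3}} W23={{x4},{x6},{x1,x4}} W25={{x4},{x1,x4}} W35={{x4},{x1,x4}} W45={{x7},{x2,x7}} W46={{x2,x7}} W56={{x2,x7}}
  W123={{x6},{x1,x4}} W125={{x1,x4}} W135={{x1,x4}} W235={{x4},{x1,x4}} W456={{x2,x7}}
  W1235={{x1,x4}}
C dims 6,10,5,1; δ0: rk_F2 5; δ1: rk_F2 4; δ2: rk_F2 1
Ȟ^0: (6−5)−0=1 ⇒ Z/2
Ȟ^1: (10−4)−5=1 ⇒ Z/2
Ȟ^2: (5−1)−4=0 ⇒ 0


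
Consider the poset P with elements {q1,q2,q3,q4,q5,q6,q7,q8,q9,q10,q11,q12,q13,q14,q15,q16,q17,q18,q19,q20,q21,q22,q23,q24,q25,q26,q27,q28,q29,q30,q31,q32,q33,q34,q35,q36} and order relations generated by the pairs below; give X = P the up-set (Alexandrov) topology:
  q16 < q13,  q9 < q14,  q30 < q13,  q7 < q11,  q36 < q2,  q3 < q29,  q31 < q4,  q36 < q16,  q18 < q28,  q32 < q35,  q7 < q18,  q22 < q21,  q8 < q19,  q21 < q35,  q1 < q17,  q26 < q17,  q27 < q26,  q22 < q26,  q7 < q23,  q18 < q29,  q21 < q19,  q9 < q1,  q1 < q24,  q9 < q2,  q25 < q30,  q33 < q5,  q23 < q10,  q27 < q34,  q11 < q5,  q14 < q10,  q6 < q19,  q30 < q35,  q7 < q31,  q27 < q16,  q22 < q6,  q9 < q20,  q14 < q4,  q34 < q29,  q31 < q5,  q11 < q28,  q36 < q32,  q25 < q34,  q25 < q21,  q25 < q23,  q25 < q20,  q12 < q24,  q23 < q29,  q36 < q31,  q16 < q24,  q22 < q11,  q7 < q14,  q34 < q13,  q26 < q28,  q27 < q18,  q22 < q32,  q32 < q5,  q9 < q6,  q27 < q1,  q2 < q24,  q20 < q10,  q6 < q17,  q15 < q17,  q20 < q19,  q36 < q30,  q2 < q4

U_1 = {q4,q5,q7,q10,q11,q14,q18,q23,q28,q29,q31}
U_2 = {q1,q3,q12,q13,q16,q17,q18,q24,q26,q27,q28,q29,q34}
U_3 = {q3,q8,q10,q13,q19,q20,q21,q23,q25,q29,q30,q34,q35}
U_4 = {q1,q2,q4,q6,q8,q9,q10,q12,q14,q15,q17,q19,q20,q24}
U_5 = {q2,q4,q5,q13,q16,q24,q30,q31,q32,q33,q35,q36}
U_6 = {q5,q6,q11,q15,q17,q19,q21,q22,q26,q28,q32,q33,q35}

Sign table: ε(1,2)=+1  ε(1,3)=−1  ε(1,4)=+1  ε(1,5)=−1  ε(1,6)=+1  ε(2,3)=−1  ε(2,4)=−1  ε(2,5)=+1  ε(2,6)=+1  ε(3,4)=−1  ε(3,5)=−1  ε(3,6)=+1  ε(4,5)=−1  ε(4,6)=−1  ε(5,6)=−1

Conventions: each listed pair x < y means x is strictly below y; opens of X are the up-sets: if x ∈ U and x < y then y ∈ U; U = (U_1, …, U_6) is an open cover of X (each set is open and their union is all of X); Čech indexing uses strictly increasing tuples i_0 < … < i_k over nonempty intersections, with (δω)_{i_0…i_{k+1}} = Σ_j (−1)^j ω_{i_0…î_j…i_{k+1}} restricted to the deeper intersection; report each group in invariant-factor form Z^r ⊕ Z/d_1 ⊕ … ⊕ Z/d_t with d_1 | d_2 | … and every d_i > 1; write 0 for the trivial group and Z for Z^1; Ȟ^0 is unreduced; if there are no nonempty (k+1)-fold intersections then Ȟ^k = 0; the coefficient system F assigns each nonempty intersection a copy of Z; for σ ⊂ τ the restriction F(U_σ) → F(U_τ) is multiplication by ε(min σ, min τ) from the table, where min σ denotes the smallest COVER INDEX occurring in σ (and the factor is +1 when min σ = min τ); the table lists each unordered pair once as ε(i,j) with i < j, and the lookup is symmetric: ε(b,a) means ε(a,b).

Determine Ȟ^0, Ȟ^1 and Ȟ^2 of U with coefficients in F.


Ȟ^0(U;F) ≅ 0; Ȟ^1(U;F) ≅ Z/2; Ȟ^2(U;F) ≅ Z

nonempty overlaps:
  U12={q18,q28,q29} U13={q10,q23,q29} U14={q4,q10,q14} U15={q4,q5,q31} U16={q5,q11,q28} U23={q3,q13,q29,q34} U24={q1,q12,q17,q24} U25={q13,q16,q24} U26={q17,q26,q28} U34={q8,q10,q19,q20} U35={q13,q30,q35} U36={q19,q21,q35} U45={q2,q4,q24} U46={q6,q15,q17,q19} U56={q5,q32,q33,q35}
  U123={q29} U126={q28} U134={q10} U145={q4} U156={q5} U235={q13} U245={q24} U246={q17} U346={q19} U356={q35}
C dims 6,15,10; δ0: rk 6, SNF 1^5·2; δ1: rk 9, SNF 1^9
degree 0: 6−6−0 = 0 → Ȟ^0 ≅ 0
degree 1: 15−9−6 = 0 plus torsion [2] → Ȟ^1 ≅ Z/2
degree 2: 10−0−9 = 1 → Ȟ^2 ≅ Z
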